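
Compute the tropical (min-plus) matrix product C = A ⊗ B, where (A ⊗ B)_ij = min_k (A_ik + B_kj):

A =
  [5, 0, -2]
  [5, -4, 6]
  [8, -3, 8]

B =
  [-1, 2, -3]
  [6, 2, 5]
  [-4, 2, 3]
A ⊗ B =
  [-6, 0, 1]
  [2, -2, 1]
  [3, -1, 2]

Apply the min-plus product entry-by-entry:
  C[0][0] = min over k of (A[0][0] + B[0][0] = 5 + -1 = 4, A[0][1] + B[1][0] = 0 + 6 = 6, A[0][2] + B[2][0] = -2 + -4 = -6) = -6 (attained at k = 2)
  C[0][1] = min over k of (A[0][0] + B[0][1] = 5 + 2 = 7, A[0][1] + B[1][1] = 0 + 2 = 2, A[0][2] + B[2][1] = -2 + 2 = 0) = 0 (attained at k = 2)
  C[0][2] = min over k of (A[0][0] + B[0][2] = 5 + -3 = 2, A[0][1] + B[1][2] = 0 + 5 = 5, A[0][2] + B[2][2] = -2 + 3 = 1) = 1 (attained at k = 2)
  C[1][0] = min over k of (A[1][0] + B[0][0] = 5 + -1 = 4, A[1][1] + B[1][0] = -4 + 6 = 2, A[1][2] + B[2][0] = 6 + -4 = 2) = 2 (attained at k = 1)
  C[1][1] = min over k of (A[1][0] + B[0][1] = 5 + 2 = 7, A[1][1] + B[1][1] = -4 + 2 = -2, A[1][2] + B[2][1] = 6 + 2 = 8) = -2 (attained at k = 1)
  C[1][2] = min over k of (A[1][0] + B[0][2] = 5 + -3 = 2, A[1][1] + B[1][2] = -4 + 5 = 1, A[1][2] + B[2][2] = 6 + 3 = 9) = 1 (attained at k = 1)
  C[2][0] = min over k of (A[2][0] + B[0][0] = 8 + -1 = 7, A[2][1] + B[1][0] = -3 + 6 = 3, A[2][2] + B[2][0] = 8 + -4 = 4) = 3 (attained at k = 1)
  C[2][1] = min over k of (A[2][0] + B[0][1] = 8 + 2 = 10, A[2][1] + B[1][1] = -3 + 2 = -1, A[2][2] + B[2][1] = 8 + 2 = 10) = -1 (attained at k = 1)
  C[2][2] = min over k of (A[2][0] + B[0][2] = 8 + -3 = 5, A[2][1] + B[1][2] = -3 + 5 = 2, A[2][2] + B[2][2] = 8 + 3 = 11) = 2 (attained at k = 1)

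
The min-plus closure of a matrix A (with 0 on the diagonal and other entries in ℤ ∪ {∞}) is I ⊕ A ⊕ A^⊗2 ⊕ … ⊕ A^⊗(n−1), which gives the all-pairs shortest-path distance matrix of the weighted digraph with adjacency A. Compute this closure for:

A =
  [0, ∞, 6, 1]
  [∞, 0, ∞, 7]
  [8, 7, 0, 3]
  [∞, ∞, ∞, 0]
Closure =
  [0, 13, 6, 1]
  [∞, 0, ∞, 7]
  [8, 7, 0, 3]
  [∞, ∞, ∞, 0]

This is the Floyd-Warshall all-pairs shortest-path computation. For each intermediate vertex k = 0, 1, …, 3, update dist[i][j] ← min(dist[i][j], dist[i][k] + dist[k][j]). The final matrix gives, for each (i, j), the minimum total weight of any directed path from i to j (possibly empty when i = j).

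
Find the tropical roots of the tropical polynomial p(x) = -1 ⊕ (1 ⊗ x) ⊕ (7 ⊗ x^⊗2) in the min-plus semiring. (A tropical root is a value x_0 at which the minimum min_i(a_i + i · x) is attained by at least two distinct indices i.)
Roots: {-6, -2}

Each tropical root is a break point of the lower envelope of the lines y = a_i + i · x (there are 3 lines, with slopes 0, 1, ..., 2). Only the lines that attain the minimum somewhere contribute to roots; other lines are dominated. Here the surviving (envelope) indices are i = 2, i = 1, i = 0.
Intersections between consecutive envelope lines give the roots: for adjacent envelope indices i < j the intersection is x = (a_i − a_j) / (j − i). Reading off the sorted break points: {-6, -2}.
Verification: at each break x_0, at least two indices attain the minimum of min_i(a_i + i · x_0).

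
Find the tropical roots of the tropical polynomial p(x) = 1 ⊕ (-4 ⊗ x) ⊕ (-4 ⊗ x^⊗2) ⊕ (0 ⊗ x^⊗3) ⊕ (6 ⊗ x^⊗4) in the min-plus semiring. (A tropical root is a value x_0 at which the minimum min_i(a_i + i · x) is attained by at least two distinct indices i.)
Roots: {-6, -4, 0, 5}

Each tropical root is a break point of the lower envelope of the lines y = a_i + i · x (there are 5 lines, with slopes 0, 1, ..., 4). Only the lines that attain the minimum somewhere contribute to roots; other lines are dominated. Here the surviving (envelope) indices are i = 4, i = 3, i = 2, i = 1, i = 0.
Intersections between consecutive envelope lines give the roots: for adjacent envelope indices i < j the intersection is x = (a_i − a_j) / (j − i). Reading off the sorted break points: {-6, -4, 0, 5}.
Verification: at each break x_0, at least two indices attain the minimum of min_i(a_i + i · x_0).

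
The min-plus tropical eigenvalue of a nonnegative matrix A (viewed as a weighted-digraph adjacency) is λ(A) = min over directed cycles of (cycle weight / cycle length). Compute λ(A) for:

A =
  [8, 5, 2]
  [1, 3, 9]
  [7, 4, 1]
λ(A) = 1

Enumerate directed cycles and compute their means (weight / length). Sample:
  cycle 0 → 0: weight = 8, length = 1, mean = 8/1 ≈ 8.000
  cycle 1 → 1: weight = 3, length = 1, mean = 3/1 ≈ 3.000
  cycle 2 → 2: weight = 1, length = 1, mean = 1/1 ≈ 1.000
  cycle 0 → 1 → 0: weight = 6, length = 2, mean = 6/2 ≈ 3.000
  cycle 0 → 2 → 0: weight = 9, length = 2, mean = 9/2 ≈ 4.500
  cycle 1 → 0 → 1: weight = 6, length = 2, mean = 6/2 ≈ 3.000
Minimum mean = 1.000, attained e.g. along the cycle 2 → 2 with weight 1 and length 1. So λ(A) = 1/1 = 1.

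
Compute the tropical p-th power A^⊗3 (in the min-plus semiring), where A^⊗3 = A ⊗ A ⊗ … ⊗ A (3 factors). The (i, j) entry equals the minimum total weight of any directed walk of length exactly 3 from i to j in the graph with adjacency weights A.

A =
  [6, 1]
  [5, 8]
A^⊗3 =
  [12, 7]
  [11, 12]

Each entry (A^⊗3)_ij equals the minimum over all length-3 walks i = v_0 → v_1 → … → v_3 = j of Σ_t A[v_t][v_{t+1}]. For example, for (i, j) = (0, 1) we minimise over 4 possible intermediate vertex sequences; the minimum is 7, attained along the walk 0 → 1 → 0 → 1.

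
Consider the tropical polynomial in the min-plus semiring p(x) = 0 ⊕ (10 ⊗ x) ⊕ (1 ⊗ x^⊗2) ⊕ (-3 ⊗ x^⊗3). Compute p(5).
p(5) = 0

A tropical monomial a ⊗ x^⊗i evaluates to a + i · x. Evaluating each term at x = 5:
  Term 0 contributes 0 + 0 · 5 = 0
  Term 1 contributes 10 + 1 · 5 = 15
  Term 2 contributes 1 + 2 · 5 = 11
  Term 3 contributes -3 + 3 · 5 = 12
p(5) = ⊕ of these = min[0, 15, 11, 12] = 0.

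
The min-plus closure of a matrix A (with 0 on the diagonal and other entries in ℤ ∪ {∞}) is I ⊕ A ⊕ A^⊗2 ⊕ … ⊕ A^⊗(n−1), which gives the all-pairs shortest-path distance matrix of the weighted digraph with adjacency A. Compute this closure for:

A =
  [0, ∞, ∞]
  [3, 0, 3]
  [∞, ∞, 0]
Closure =
  [0, ∞, ∞]
  [3, 0, 3]
  [∞, ∞, 0]

This is the Floyd-Warshall all-pairs shortest-path computation. For each intermediate vertex k = 0, 1, …, 2, update dist[i][j] ← min(dist[i][j], dist[i][k] + dist[k][j]). The final matrix gives, for each (i, j), the minimum total weight of any directed path from i to j (possibly empty when i = j).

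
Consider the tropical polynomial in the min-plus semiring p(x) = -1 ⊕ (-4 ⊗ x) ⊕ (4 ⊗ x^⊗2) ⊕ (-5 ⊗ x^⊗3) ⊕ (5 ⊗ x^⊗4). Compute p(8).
p(8) = -1

A tropical monomial a ⊗ x^⊗i evaluates to a + i · x. Evaluating each term at x = 8:
  Term 0 contributes -1 + 0 · 8 = -1
  Term 1 contributes -4 + 1 · 8 = 4
  Term 2 contributes 4 + 2 · 8 = 20
  Term 3 contributes -5 + 3 · 8 = 19
  Term 4 contributes 5 + 4 · 8 = 37
p(8) = ⊕ of these = min[-1, 4, 20, 19, 37] = -1.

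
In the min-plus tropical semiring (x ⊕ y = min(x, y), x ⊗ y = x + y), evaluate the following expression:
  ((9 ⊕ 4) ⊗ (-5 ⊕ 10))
((9 ⊕ 4) ⊗ (-5 ⊕ 10)) = -1

Expand innermost to outermost. Recall ⊕ takes the minimum of its arguments and ⊗ takes their sum. Working out the expression ((9 ⊕ 4) ⊗ (-5 ⊕ 10)) gives -1.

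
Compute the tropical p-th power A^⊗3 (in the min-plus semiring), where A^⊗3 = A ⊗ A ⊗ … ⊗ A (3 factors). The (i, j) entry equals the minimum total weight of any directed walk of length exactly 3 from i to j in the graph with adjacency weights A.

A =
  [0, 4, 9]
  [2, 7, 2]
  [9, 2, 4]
A^⊗3 =
  [0, 4, 6]
  [2, 6, 6]
  [4, 6, 8]

Each entry (A^⊗3)_ij equals the minimum over all length-3 walks i = v_0 → v_1 → … → v_3 = j of Σ_t A[v_t][v_{t+1}]. For example, for (i, j) = (0, 2) we minimise over 9 possible intermediate vertex sequences; the minimum is 6, attained along the walk 0 → 0 → 1 → 2.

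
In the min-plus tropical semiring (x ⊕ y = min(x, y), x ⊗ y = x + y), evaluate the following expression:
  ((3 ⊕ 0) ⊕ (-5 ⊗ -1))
((3 ⊕ 0) ⊕ (-5 ⊗ -1)) = -6

Expand innermost to outermost. Recall ⊕ takes the minimum of its arguments and ⊗ takes their sum. Working out the expression ((3 ⊕ 0) ⊕ (-5 ⊗ -1)) gives -6.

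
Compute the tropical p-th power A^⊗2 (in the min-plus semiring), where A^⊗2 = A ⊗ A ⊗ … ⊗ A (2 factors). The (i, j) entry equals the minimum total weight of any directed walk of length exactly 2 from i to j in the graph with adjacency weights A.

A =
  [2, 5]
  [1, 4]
A^⊗2 =
  [4, 7]
  [3, 6]

Each entry (A^⊗2)_ij equals the minimum over all length-2 walks i = v_0 → v_1 → … → v_2 = j of Σ_t A[v_t][v_{t+1}]. For example, for (i, j) = (0, 1) we minimise over 2 possible intermediate vertex sequences; the minimum is 7, attained along the walk 0 → 0 → 1.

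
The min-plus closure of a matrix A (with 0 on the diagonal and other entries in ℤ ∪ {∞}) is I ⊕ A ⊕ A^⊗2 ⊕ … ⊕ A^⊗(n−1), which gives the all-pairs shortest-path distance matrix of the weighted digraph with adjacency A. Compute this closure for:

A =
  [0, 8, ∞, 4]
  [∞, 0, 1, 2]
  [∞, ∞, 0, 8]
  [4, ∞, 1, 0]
Closure =
  [0, 8, 5, 4]
  [6, 0, 1, 2]
  [12, 20, 0, 8]
  [4, 12, 1, 0]

This is the Floyd-Warshall all-pairs shortest-path computation. For each intermediate vertex k = 0, 1, …, 3, update dist[i][j] ← min(dist[i][j], dist[i][k] + dist[k][j]). The final matrix gives, for each (i, j), the minimum total weight of any directed path from i to j (possibly empty when i = j).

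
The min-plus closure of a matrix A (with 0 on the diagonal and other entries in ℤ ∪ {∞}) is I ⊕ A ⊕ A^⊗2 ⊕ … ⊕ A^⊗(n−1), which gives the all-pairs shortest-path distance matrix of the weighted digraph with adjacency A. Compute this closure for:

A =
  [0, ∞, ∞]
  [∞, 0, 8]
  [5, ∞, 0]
Closure =
  [0, ∞, ∞]
  [13, 0, 8]
  [5, ∞, 0]

This is the Floyd-Warshall all-pairs shortest-path computation. For each intermediate vertex k = 0, 1, …, 2, update dist[i][j] ← min(dist[i][j], dist[i][k] + dist[k][j]). The final matrix gives, for each (i, j), the minimum total weight of any directed path from i to j (possibly empty when i = j).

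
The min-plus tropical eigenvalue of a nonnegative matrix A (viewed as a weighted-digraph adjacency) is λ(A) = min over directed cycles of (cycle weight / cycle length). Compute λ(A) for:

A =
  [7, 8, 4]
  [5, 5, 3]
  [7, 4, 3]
λ(A) = 3

Enumerate directed cycles and compute their means (weight / length). Sample:
  cycle 0 → 0: weight = 7, length = 1, mean = 7/1 ≈ 7.000
  cycle 1 → 1: weight = 5, length = 1, mean = 5/1 ≈ 5.000
  cycle 2 → 2: weight = 3, length = 1, mean = 3/1 ≈ 3.000
  cycle 0 → 1 → 0: weight = 13, length = 2, mean = 13/2 ≈ 6.500
  cycle 0 → 2 → 0: weight = 11, length = 2, mean = 11/2 ≈ 5.500
  cycle 1 → 0 → 1: weight = 13, length = 2, mean = 13/2 ≈ 6.500
Minimum mean = 3.000, attained e.g. along the cycle 2 → 2 with weight 3 and length 1. So λ(A) = 3/1 = 3.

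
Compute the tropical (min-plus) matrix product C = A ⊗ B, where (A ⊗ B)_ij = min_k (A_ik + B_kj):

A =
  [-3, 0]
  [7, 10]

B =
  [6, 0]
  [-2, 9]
A ⊗ B =
  [-2, -3]
  [8, 7]

Apply the min-plus product entry-by-entry:
  C[0][0] = min over k of (A[0][0] + B[0][0] = -3 + 6 = 3, A[0][1] + B[1][0] = 0 + -2 = -2) = -2 (attained at k = 1)
  C[0][1] = min over k of (A[0][0] + B[0][1] = -3 + 0 = -3, A[0][1] + B[1][1] = 0 + 9 = 9) = -3 (attained at k = 0)
  C[1][0] = min over k of (A[1][0] + B[0][0] = 7 + 6 = 13, A[1][1] + B[1][0] = 10 + -2 = 8) = 8 (attained at k = 1)
  C[1][1] = min over k of (A[1][0] + B[0][1] = 7 + 0 = 7, A[1][1] + B[1][1] = 10 + 9 = 19) = 7 (attained at k = 0)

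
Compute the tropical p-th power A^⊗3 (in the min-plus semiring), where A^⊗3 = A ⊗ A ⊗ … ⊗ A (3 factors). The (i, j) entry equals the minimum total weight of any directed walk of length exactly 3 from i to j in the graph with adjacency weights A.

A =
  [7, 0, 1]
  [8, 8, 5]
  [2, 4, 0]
A^⊗3 =
  [3, 3, 1]
  [7, 7, 5]
  [2, 2, 0]

Each entry (A^⊗3)_ij equals the minimum over all length-3 walks i = v_0 → v_1 → … → v_3 = j of Σ_t A[v_t][v_{t+1}]. For example, for (i, j) = (0, 2) we minimise over 9 possible intermediate vertex sequences; the minimum is 1, attained along the walk 0 → 2 → 2 → 2.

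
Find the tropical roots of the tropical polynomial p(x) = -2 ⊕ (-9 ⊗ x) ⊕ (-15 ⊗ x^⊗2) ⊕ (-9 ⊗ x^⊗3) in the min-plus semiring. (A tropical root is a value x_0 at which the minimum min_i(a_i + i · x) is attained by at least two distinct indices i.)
Roots: {-6, 6, 7}

Each tropical root is a break point of the lower envelope of the lines y = a_i + i · x (there are 4 lines, with slopes 0, 1, ..., 3). Only the lines that attain the minimum somewhere contribute to roots; other lines are dominated. Here the surviving (envelope) indices are i = 3, i = 2, i = 1, i = 0.
Intersections between consecutive envelope lines give the roots: for adjacent envelope indices i < j the intersection is x = (a_i − a_j) / (j − i). Reading off the sorted break points: {-6, 6, 7}.
Verification: at each break x_0, at least two indices attain the minimum of min_i(a_i + i · x_0).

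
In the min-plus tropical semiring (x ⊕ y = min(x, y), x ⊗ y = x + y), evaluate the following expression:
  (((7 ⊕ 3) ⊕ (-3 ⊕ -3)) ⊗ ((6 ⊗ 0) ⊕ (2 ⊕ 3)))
(((7 ⊕ 3) ⊕ (-3 ⊕ -3)) ⊗ ((6 ⊗ 0) ⊕ (2 ⊕ 3))) = -1

Expand innermost to outermost. Recall ⊕ takes the minimum of its arguments and ⊗ takes their sum. Working out the expression (((7 ⊕ 3) ⊕ (-3 ⊕ -3)) ⊗ ((6 ⊗ 0) ⊕ (2 ⊕ 3))) gives -1.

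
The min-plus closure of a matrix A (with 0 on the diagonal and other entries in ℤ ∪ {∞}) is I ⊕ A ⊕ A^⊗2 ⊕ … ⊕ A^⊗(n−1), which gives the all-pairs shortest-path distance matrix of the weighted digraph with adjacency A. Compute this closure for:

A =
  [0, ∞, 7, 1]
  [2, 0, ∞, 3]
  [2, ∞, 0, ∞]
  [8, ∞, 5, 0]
Closure =
  [0, ∞, 6, 1]
  [2, 0, 8, 3]
  [2, ∞, 0, 3]
  [7, ∞, 5, 0]

This is the Floyd-Warshall all-pairs shortest-path computation. For each intermediate vertex k = 0, 1, …, 3, update dist[i][j] ← min(dist[i][j], dist[i][k] + dist[k][j]). The final matrix gives, for each (i, j), the minimum total weight of any directed path from i to j (possibly empty when i = j).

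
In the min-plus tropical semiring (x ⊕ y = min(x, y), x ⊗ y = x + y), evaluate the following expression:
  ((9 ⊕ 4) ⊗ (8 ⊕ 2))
((9 ⊕ 4) ⊗ (8 ⊕ 2)) = 6

Expand innermost to outermost. Recall ⊕ takes the minimum of its arguments and ⊗ takes their sum. Working out the expression ((9 ⊕ 4) ⊗ (8 ⊕ 2)) gives 6.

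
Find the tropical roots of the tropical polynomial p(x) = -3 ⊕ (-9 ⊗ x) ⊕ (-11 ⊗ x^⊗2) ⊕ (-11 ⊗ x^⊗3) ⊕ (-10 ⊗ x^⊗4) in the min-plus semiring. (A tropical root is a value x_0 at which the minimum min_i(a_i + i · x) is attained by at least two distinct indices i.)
Roots: {-1, 0, 2, 6}

Each tropical root is a break point of the lower envelope of the lines y = a_i + i · x (there are 5 lines, with slopes 0, 1, ..., 4). Only the lines that attain the minimum somewhere contribute to roots; other lines are dominated. Here the surviving (envelope) indices are i = 4, i = 3, i = 2, i = 1, i = 0.
Intersections between consecutive envelope lines give the roots: for adjacent envelope indices i < j the intersection is x = (a_i − a_j) / (j − i). Reading off the sorted break points: {-1, 0, 2, 6}.
Verification: at each break x_0, at least two indices attain the minimum of min_i(a_i + i · x_0).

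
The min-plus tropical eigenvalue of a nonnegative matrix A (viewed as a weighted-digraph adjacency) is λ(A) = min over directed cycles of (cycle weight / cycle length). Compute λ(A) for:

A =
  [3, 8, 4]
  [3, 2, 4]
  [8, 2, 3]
λ(A) = 2

Enumerate directed cycles and compute their means (weight / length). Sample:
  cycle 0 → 0: weight = 3, length = 1, mean = 3/1 ≈ 3.000
  cycle 1 → 1: weight = 2, length = 1, mean = 2/1 ≈ 2.000
  cycle 2 → 2: weight = 3, length = 1, mean = 3/1 ≈ 3.000
  cycle 0 → 1 → 0: weight = 11, length = 2, mean = 11/2 ≈ 5.500
  cycle 0 → 2 → 0: weight = 12, length = 2, mean = 12/2 ≈ 6.000
  cycle 1 → 0 → 1: weight = 11, length = 2, mean = 11/2 ≈ 5.500
Minimum mean = 2.000, attained e.g. along the cycle 1 → 1 with weight 2 and length 1. So λ(A) = 2/1 = 2.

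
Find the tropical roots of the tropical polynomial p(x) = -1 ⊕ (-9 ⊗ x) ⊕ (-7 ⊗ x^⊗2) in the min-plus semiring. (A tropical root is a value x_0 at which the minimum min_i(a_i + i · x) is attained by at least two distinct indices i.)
Roots: {-2, 8}

Each tropical root is a break point of the lower envelope of the lines y = a_i + i · x (there are 3 lines, with slopes 0, 1, ..., 2). Only the lines that attain the minimum somewhere contribute to roots; other lines are dominated. Here the surviving (envelope) indices are i = 2, i = 1, i = 0.
Intersections between consecutive envelope lines give the roots: for adjacent envelope indices i < j the intersection is x = (a_i − a_j) / (j − i). Reading off the sorted break points: {-2, 8}.
Verification: at each break x_0, at least two indices attain the minimum of min_i(a_i + i · x_0).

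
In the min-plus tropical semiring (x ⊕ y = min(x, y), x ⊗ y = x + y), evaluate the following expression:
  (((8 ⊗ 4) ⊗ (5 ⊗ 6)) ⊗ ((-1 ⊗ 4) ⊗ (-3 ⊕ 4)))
(((8 ⊗ 4) ⊗ (5 ⊗ 6)) ⊗ ((-1 ⊗ 4) ⊗ (-3 ⊕ 4))) = 23

Expand innermost to outermost. Recall ⊕ takes the minimum of its arguments and ⊗ takes their sum. Working out the expression (((8 ⊗ 4) ⊗ (5 ⊗ 6)) ⊗ ((-1 ⊗ 4) ⊗ (-3 ⊕ 4))) gives 23.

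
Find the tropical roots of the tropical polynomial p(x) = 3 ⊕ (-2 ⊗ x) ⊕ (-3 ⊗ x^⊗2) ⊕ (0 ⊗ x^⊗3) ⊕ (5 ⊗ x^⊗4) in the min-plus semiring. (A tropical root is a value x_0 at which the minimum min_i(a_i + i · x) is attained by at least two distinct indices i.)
Roots: {-5, -3, 1, 5}

Each tropical root is a break point of the lower envelope of the lines y = a_i + i · x (there are 5 lines, with slopes 0, 1, ..., 4). Only the lines that attain the minimum somewhere contribute to roots; other lines are dominated. Here the surviving (envelope) indices are i = 4, i = 3, i = 2, i = 1, i = 0.
Intersections between consecutive envelope lines give the roots: for adjacent envelope indices i < j the intersection is x = (a_i − a_j) / (j − i). Reading off the sorted break points: {-5, -3, 1, 5}.
Verification: at each break x_0, at least two indices attain the minimum of min_i(a_i + i · x_0).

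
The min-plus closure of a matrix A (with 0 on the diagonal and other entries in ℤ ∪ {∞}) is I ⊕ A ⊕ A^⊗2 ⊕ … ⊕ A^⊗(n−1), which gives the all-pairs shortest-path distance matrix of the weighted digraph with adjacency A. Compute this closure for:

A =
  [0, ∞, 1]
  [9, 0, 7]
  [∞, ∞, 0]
Closure =
  [0, ∞, 1]
  [9, 0, 7]
  [∞, ∞, 0]

This is the Floyd-Warshall all-pairs shortest-path computation. For each intermediate vertex k = 0, 1, …, 2, update dist[i][j] ← min(dist[i][j], dist[i][k] + dist[k][j]). The final matrix gives, for each (i, j), the minimum total weight of any directed path from i to j (possibly empty when i = j).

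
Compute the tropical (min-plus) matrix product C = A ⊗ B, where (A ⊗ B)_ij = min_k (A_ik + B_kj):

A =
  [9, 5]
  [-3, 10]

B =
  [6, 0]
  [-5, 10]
A ⊗ B =
  [0, 9]
  [3, -3]

Apply the min-plus product entry-by-entry:
  C[0][0] = min over k of (A[0][0] + B[0][0] = 9 + 6 = 15, A[0][1] + B[1][0] = 5 + -5 = 0) = 0 (attained at k = 1)
  C[0][1] = min over k of (A[0][0] + B[0][1] = 9 + 0 = 9, A[0][1] + B[1][1] = 5 + 10 = 15) = 9 (attained at k = 0)
  C[1][0] = min over k of (A[1][0] + B[0][0] = -3 + 6 = 3, A[1][1] + B[1][0] = 10 + -5 = 5) = 3 (attained at k = 0)
  C[1][1] = min over k of (A[1][0] + B[0][1] = -3 + 0 = -3, A[1][1] + B[1][1] = 10 + 10 = 20) = -3 (attained at k = 0)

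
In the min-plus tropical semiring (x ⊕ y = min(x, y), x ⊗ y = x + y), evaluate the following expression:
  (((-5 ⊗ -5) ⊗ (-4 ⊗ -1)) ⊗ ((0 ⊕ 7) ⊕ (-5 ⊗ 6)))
(((-5 ⊗ -5) ⊗ (-4 ⊗ -1)) ⊗ ((0 ⊕ 7) ⊕ (-5 ⊗ 6))) = -15

Expand innermost to outermost. Recall ⊕ takes the minimum of its arguments and ⊗ takes their sum. Working out the expression (((-5 ⊗ -5) ⊗ (-4 ⊗ -1)) ⊗ ((0 ⊕ 7) ⊕ (-5 ⊗ 6))) gives -15.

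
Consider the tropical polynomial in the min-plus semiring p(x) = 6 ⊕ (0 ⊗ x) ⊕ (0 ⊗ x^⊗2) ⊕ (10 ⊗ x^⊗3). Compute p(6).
p(6) = 6

A tropical monomial a ⊗ x^⊗i evaluates to a + i · x. Evaluating each term at x = 6:
  Term 0 contributes 6 + 0 · 6 = 6
  Term 1 contributes 0 + 1 · 6 = 6
  Term 2 contributes 0 + 2 · 6 = 12
  Term 3 contributes 10 + 3 · 6 = 28
p(6) = ⊕ of these = min[6, 6, 12, 28] = 6.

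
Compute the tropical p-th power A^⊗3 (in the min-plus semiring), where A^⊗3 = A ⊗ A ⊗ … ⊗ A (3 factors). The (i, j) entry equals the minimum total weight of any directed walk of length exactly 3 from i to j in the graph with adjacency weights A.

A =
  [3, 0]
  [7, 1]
A^⊗3 =
  [8, 2]
  [9, 3]

Each entry (A^⊗3)_ij equals the minimum over all length-3 walks i = v_0 → v_1 → … → v_3 = j of Σ_t A[v_t][v_{t+1}]. For example, for (i, j) = (0, 1) we minimise over 4 possible intermediate vertex sequences; the minimum is 2, attained along the walk 0 → 1 → 1 → 1.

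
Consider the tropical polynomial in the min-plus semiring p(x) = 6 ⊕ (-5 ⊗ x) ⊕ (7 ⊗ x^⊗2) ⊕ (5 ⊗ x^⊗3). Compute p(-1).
p(-1) = -6

A tropical monomial a ⊗ x^⊗i evaluates to a + i · x. Evaluating each term at x = -1:
  Term 0 contributes 6 + 0 · -1 = 6
  Term 1 contributes -5 + 1 · -1 = -6
  Term 2 contributes 7 + 2 · -1 = 5
  Term 3 contributes 5 + 3 · -1 = 2
p(-1) = ⊕ of these = min[6, -6, 5, 2] = -6.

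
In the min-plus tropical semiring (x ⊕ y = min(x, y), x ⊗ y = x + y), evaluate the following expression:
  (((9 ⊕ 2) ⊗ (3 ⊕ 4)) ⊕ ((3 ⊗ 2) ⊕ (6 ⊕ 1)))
(((9 ⊕ 2) ⊗ (3 ⊕ 4)) ⊕ ((3 ⊗ 2) ⊕ (6 ⊕ 1))) = 1

Expand innermost to outermost. Recall ⊕ takes the minimum of its arguments and ⊗ takes their sum. Working out the expression (((9 ⊕ 2) ⊗ (3 ⊕ 4)) ⊕ ((3 ⊗ 2) ⊕ (6 ⊕ 1))) gives 1.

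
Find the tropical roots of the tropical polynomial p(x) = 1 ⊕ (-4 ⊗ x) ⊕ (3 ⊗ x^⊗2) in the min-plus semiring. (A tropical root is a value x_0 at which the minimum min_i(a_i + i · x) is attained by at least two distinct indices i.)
Roots: {-7, 5}

Each tropical root is a break point of the lower envelope of the lines y = a_i + i · x (there are 3 lines, with slopes 0, 1, ..., 2). Only the lines that attain the minimum somewhere contribute to roots; other lines are dominated. Here the surviving (envelope) indices are i = 2, i = 1, i = 0.
Intersections between consecutive envelope lines give the roots: for adjacent envelope indices i < j the intersection is x = (a_i − a_j) / (j − i). Reading off the sorted break points: {-7, 5}.
Verification: at each break x_0, at least two indices attain the minimum of min_i(a_i + i · x_0).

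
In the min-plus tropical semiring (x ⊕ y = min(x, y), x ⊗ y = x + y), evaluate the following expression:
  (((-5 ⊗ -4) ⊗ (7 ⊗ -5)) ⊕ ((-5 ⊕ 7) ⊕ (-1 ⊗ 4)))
(((-5 ⊗ -4) ⊗ (7 ⊗ -5)) ⊕ ((-5 ⊕ 7) ⊕ (-1 ⊗ 4))) = -7

Expand innermost to outermost. Recall ⊕ takes the minimum of its arguments and ⊗ takes their sum. Working out the expression (((-5 ⊗ -4) ⊗ (7 ⊗ -5)) ⊕ ((-5 ⊕ 7) ⊕ (-1 ⊗ 4))) gives -7.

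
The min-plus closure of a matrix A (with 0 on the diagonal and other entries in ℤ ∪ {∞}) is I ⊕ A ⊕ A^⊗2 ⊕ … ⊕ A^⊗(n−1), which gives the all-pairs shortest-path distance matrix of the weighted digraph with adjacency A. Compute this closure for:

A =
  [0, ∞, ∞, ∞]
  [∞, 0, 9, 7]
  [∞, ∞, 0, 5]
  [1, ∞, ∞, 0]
Closure =
  [0, ∞, ∞, ∞]
  [8, 0, 9, 7]
  [6, ∞, 0, 5]
  [1, ∞, ∞, 0]

This is the Floyd-Warshall all-pairs shortest-path computation. For each intermediate vertex k = 0, 1, …, 3, update dist[i][j] ← min(dist[i][j], dist[i][k] + dist[k][j]). The final matrix gives, for each (i, j), the minimum total weight of any directed path from i to j (possibly empty when i = j).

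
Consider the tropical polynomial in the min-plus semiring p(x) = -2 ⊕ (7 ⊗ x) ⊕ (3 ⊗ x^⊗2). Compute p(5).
p(5) = -2

A tropical monomial a ⊗ x^⊗i evaluates to a + i · x. Evaluating each term at x = 5:
  Term 0 contributes -2 + 0 · 5 = -2
  Term 1 contributes 7 + 1 · 5 = 12
  Term 2 contributes 3 + 2 · 5 = 13
p(5) = ⊕ of these = min[-2, 12, 13] = -2.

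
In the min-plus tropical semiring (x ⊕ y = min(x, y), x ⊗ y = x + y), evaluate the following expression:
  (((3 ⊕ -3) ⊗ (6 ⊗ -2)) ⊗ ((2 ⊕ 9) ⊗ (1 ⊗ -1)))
(((3 ⊕ -3) ⊗ (6 ⊗ -2)) ⊗ ((2 ⊕ 9) ⊗ (1 ⊗ -1))) = 3

Expand innermost to outermost. Recall ⊕ takes the minimum of its arguments and ⊗ takes their sum. Working out the expression (((3 ⊕ -3) ⊗ (6 ⊗ -2)) ⊗ ((2 ⊕ 9) ⊗ (1 ⊗ -1))) gives 3.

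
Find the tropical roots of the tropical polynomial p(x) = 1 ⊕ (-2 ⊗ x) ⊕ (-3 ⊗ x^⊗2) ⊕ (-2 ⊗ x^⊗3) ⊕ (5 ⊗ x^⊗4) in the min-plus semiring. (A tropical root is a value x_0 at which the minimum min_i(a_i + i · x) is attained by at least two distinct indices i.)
Roots: {-7, -1, 1, 3}

Each tropical root is a break point of the lower envelope of the lines y = a_i + i · x (there are 5 lines, with slopes 0, 1, ..., 4). Only the lines that attain the minimum somewhere contribute to roots; other lines are dominated. Here the surviving (envelope) indices are i = 4, i = 3, i = 2, i = 1, i = 0.
Intersections between consecutive envelope lines give the roots: for adjacent envelope indices i < j the intersection is x = (a_i − a_j) / (j − i). Reading off the sorted break points: {-7, -1, 1, 3}.
Verification: at each break x_0, at least two indices attain the minimum of min_i(a_i + i · x_0).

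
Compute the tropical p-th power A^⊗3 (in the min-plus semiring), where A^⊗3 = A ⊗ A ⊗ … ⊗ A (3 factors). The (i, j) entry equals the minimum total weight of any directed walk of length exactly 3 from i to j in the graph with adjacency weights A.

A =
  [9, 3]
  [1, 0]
A^⊗3 =
  [4, 3]
  [1, 0]

Each entry (A^⊗3)_ij equals the minimum over all length-3 walks i = v_0 → v_1 → … → v_3 = j of Σ_t A[v_t][v_{t+1}]. For example, for (i, j) = (0, 1) we minimise over 4 possible intermediate vertex sequences; the minimum is 3, attained along the walk 0 → 1 → 1 → 1.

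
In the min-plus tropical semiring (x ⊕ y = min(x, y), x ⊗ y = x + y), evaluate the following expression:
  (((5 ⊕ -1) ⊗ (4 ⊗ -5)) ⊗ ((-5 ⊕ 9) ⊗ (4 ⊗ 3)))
(((5 ⊕ -1) ⊗ (4 ⊗ -5)) ⊗ ((-5 ⊕ 9) ⊗ (4 ⊗ 3))) = 0

Expand innermost to outermost. Recall ⊕ takes the minimum of its arguments and ⊗ takes their sum. Working out the expression (((5 ⊕ -1) ⊗ (4 ⊗ -5)) ⊗ ((-5 ⊕ 9) ⊗ (4 ⊗ 3))) gives 0.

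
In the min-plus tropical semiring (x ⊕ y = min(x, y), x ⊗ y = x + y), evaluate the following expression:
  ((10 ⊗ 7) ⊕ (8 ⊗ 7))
((10 ⊗ 7) ⊕ (8 ⊗ 7)) = 15

Expand innermost to outermost. Recall ⊕ takes the minimum of its arguments and ⊗ takes their sum. Working out the expression ((10 ⊗ 7) ⊕ (8 ⊗ 7)) gives 15.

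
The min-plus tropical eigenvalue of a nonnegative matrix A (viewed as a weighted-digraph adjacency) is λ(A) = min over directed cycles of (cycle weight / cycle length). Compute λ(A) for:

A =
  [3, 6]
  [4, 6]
λ(A) = 3

Enumerate directed cycles and compute their means (weight / length). Sample:
  cycle 0 → 0: weight = 3, length = 1, mean = 3/1 ≈ 3.000
  cycle 1 → 1: weight = 6, length = 1, mean = 6/1 ≈ 6.000
  cycle 0 → 1 → 0: weight = 10, length = 2, mean = 10/2 ≈ 5.000
  cycle 1 → 0 → 1: weight = 10, length = 2, mean = 10/2 ≈ 5.000
Minimum mean = 3.000, attained e.g. along the cycle 0 → 0 with weight 3 and length 1. So λ(A) = 3/1 = 3.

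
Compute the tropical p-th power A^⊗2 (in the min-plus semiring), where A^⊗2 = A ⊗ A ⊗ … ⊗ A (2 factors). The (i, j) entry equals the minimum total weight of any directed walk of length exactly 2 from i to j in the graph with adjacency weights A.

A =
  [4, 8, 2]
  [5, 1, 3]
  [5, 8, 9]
A^⊗2 =
  [7, 9, 6]
  [6, 2, 4]
  [9, 9, 7]

Each entry (A^⊗2)_ij equals the minimum over all length-2 walks i = v_0 → v_1 → … → v_2 = j of Σ_t A[v_t][v_{t+1}]. For example, for (i, j) = (0, 2) we minimise over 3 possible intermediate vertex sequences; the minimum is 6, attained along the walk 0 → 0 → 2.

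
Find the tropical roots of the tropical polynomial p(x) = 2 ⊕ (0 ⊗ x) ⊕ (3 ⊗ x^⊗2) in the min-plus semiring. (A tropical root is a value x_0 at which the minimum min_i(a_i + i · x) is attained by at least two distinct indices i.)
Roots: {-3, 2}

Each tropical root is a break point of the lower envelope of the lines y = a_i + i · x (there are 3 lines, with slopes 0, 1, ..., 2). Only the lines that attain the minimum somewhere contribute to roots; other lines are dominated. Here the surviving (envelope) indices are i = 2, i = 1, i = 0.
Intersections between consecutive envelope lines give the roots: for adjacent envelope indices i < j the intersection is x = (a_i − a_j) / (j − i). Reading off the sorted break points: {-3, 2}.
Verification: at each break x_0, at least two indices attain the minimum of min_i(a_i + i · x_0).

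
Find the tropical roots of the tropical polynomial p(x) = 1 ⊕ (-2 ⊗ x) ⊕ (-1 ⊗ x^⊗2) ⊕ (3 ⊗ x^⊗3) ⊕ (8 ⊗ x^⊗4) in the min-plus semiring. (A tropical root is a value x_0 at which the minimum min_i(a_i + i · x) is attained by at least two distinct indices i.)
Roots: {-5, -4, -1, 3}

Each tropical root is a break point of the lower envelope of the lines y = a_i + i · x (there are 5 lines, with slopes 0, 1, ..., 4). Only the lines that attain the minimum somewhere contribute to roots; other lines are dominated. Here the surviving (envelope) indices are i = 4, i = 3, i = 2, i = 1, i = 0.
Intersections between consecutive envelope lines give the roots: for adjacent envelope indices i < j the intersection is x = (a_i − a_j) / (j − i). Reading off the sorted break points: {-5, -4, -1, 3}.
Verification: at each break x_0, at least two indices attain the minimum of min_i(a_i + i · x_0).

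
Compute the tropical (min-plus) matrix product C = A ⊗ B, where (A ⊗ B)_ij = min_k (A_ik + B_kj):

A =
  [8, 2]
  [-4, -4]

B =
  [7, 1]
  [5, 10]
A ⊗ B =
  [7, 9]
  [1, -3]

Apply the min-plus product entry-by-entry:
  C[0][0] = min over k of (A[0][0] + B[0][0] = 8 + 7 = 15, A[0][1] + B[1][0] = 2 + 5 = 7) = 7 (attained at k = 1)
  C[0][1] = min over k of (A[0][0] + B[0][1] = 8 + 1 = 9, A[0][1] + B[1][1] = 2 + 10 = 12) = 9 (attained at k = 0)
  C[1][0] = min over k of (A[1][0] + B[0][0] = -4 + 7 = 3, A[1][1] + B[1][0] = -4 + 5 = 1) = 1 (attained at k = 1)
  C[1][1] = min over k of (A[1][0] + B[0][1] = -4 + 1 = -3, A[1][1] + B[1][1] = -4 + 10 = 6) = -3 (attained at k = 0)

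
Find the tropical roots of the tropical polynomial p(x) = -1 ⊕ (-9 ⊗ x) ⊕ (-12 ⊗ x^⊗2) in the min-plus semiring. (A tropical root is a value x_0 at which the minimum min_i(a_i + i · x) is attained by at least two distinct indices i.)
Roots: {3, 8}

Each tropical root is a break point of the lower envelope of the lines y = a_i + i · x (there are 3 lines, with slopes 0, 1, ..., 2). Only the lines that attain the minimum somewhere contribute to roots; other lines are dominated. Here the surviving (envelope) indices are i = 2, i = 1, i = 0.
Intersections between consecutive envelope lines give the roots: for adjacent envelope indices i < j the intersection is x = (a_i − a_j) / (j − i). Reading off the sorted break points: {3, 8}.
Verification: at each break x_0, at least two indices attain the minimum of min_i(a_i + i · x_0).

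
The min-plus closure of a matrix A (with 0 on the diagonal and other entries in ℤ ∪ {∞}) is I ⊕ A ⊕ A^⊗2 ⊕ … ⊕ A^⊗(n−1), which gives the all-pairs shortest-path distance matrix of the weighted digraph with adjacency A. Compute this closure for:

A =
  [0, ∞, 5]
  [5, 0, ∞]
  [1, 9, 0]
Closure =
  [0, 14, 5]
  [5, 0, 10]
  [1, 9, 0]

This is the Floyd-Warshall all-pairs shortest-path computation. For each intermediate vertex k = 0, 1, …, 2, update dist[i][j] ← min(dist[i][j], dist[i][k] + dist[k][j]). The final matrix gives, for each (i, j), the minimum total weight of any directed path from i to j (possibly empty when i = j).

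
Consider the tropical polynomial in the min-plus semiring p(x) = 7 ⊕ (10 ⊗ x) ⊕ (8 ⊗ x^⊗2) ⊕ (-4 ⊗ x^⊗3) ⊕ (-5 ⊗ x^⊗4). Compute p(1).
p(1) = -1

A tropical monomial a ⊗ x^⊗i evaluates to a + i · x. Evaluating each term at x = 1:
  Term 0 contributes 7 + 0 · 1 = 7
  Term 1 contributes 10 + 1 · 1 = 11
  Term 2 contributes 8 + 2 · 1 = 10
  Term 3 contributes -4 + 3 · 1 = -1
  Term 4 contributes -5 + 4 · 1 = -1
p(1) = ⊕ of these = min[7, 11, 10, -1, -1] = -1.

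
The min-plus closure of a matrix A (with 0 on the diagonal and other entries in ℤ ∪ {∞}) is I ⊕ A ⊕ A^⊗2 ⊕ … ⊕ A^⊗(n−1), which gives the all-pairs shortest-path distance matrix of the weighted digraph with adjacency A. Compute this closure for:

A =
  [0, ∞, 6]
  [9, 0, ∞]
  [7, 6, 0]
Closure =
  [0, 12, 6]
  [9, 0, 15]
  [7, 6, 0]

This is the Floyd-Warshall all-pairs shortest-path computation. For each intermediate vertex k = 0, 1, …, 2, update dist[i][j] ← min(dist[i][j], dist[i][k] + dist[k][j]). The final matrix gives, for each (i, j), the minimum total weight of any directed path from i to j (possibly empty when i = j).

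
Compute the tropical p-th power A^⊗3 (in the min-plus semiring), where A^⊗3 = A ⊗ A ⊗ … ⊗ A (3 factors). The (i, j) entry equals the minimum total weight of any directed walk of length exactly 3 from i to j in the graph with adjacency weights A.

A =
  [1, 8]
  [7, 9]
A^⊗3 =
  [3, 10]
  [9, 16]

Each entry (A^⊗3)_ij equals the minimum over all length-3 walks i = v_0 → v_1 → … → v_3 = j of Σ_t A[v_t][v_{t+1}]. For example, for (i, j) = (0, 1) we minimise over 4 possible intermediate vertex sequences; the minimum is 10, attained along the walk 0 → 0 → 0 → 1.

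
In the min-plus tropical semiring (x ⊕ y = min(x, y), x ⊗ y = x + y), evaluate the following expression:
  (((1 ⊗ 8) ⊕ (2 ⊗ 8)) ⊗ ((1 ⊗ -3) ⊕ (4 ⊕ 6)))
(((1 ⊗ 8) ⊕ (2 ⊗ 8)) ⊗ ((1 ⊗ -3) ⊕ (4 ⊕ 6))) = 7

Expand innermost to outermost. Recall ⊕ takes the minimum of its arguments and ⊗ takes their sum. Working out the expression (((1 ⊗ 8) ⊕ (2 ⊗ 8)) ⊗ ((1 ⊗ -3) ⊕ (4 ⊕ 6))) gives 7.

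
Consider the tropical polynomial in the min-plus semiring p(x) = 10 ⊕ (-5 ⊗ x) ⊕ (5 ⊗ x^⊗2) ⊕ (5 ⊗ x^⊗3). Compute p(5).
p(5) = 0

A tropical monomial a ⊗ x^⊗i evaluates to a + i · x. Evaluating each term at x = 5:
  Term 0 contributes 10 + 0 · 5 = 10
  Term 1 contributes -5 + 1 · 5 = 0
  Term 2 contributes 5 + 2 · 5 = 15
  Term 3 contributes 5 + 3 · 5 = 20
p(5) = ⊕ of these = min[10, 0, 15, 20] = 0.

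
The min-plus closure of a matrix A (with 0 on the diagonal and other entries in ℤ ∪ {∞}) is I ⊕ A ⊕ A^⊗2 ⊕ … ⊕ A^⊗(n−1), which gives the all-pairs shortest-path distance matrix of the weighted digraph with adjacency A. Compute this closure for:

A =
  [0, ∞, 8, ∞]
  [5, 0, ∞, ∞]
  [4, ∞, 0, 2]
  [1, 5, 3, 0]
Closure =
  [0, 15, 8, 10]
  [5, 0, 13, 15]
  [3, 7, 0, 2]
  [1, 5, 3, 0]

This is the Floyd-Warshall all-pairs shortest-path computation. For each intermediate vertex k = 0, 1, …, 3, update dist[i][j] ← min(dist[i][j], dist[i][k] + dist[k][j]). The final matrix gives, for each (i, j), the minimum total weight of any directed path from i to j (possibly empty when i = j).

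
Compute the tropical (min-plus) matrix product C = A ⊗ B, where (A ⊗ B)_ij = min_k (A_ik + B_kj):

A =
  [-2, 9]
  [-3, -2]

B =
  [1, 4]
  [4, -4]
A ⊗ B =
  [-1, 2]
  [-2, -6]

Apply the min-plus product entry-by-entry:
  C[0][0] = min over k of (A[0][0] + B[0][0] = -2 + 1 = -1, A[0][1] + B[1][0] = 9 + 4 = 13) = -1 (attained at k = 0)
  C[0][1] = min over k of (A[0][0] + B[0][1] = -2 + 4 = 2, A[0][1] + B[1][1] = 9 + -4 = 5) = 2 (attained at k = 0)
  C[1][0] = min over k of (A[1][0] + B[0][0] = -3 + 1 = -2, A[1][1] + B[1][0] = -2 + 4 = 2) = -2 (attained at k = 0)
  C[1][1] = min over k of (A[1][0] + B[0][1] = -3 + 4 = 1, A[1][1] + B[1][1] = -2 + -4 = -6) = -6 (attained at k = 1)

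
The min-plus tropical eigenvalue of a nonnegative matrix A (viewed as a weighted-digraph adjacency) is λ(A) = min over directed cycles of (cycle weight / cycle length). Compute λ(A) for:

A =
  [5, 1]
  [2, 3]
λ(A) = 3/2

Enumerate directed cycles and compute their means (weight / length). Sample:
  cycle 0 → 0: weight = 5, length = 1, mean = 5/1 ≈ 5.000
  cycle 1 → 1: weight = 3, length = 1, mean = 3/1 ≈ 3.000
  cycle 0 → 1 → 0: weight = 3, length = 2, mean = 3/2 ≈ 1.500
  cycle 1 → 0 → 1: weight = 3, length = 2, mean = 3/2 ≈ 1.500
Minimum mean = 1.500, attained e.g. along the cycle 0 → 1 → 0 with weight 3 and length 2. So λ(A) = 3/2 = 3/2.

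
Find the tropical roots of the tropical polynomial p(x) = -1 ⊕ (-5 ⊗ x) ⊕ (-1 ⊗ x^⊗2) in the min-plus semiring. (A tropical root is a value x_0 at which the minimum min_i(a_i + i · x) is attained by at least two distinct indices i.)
Roots: {-4, 4}

Each tropical root is a break point of the lower envelope of the lines y = a_i + i · x (there are 3 lines, with slopes 0, 1, ..., 2). Only the lines that attain the minimum somewhere contribute to roots; other lines are dominated. Here the surviving (envelope) indices are i = 2, i = 1, i = 0.
Intersections between consecutive envelope lines give the roots: for adjacent envelope indices i < j the intersection is x = (a_i − a_j) / (j − i). Reading off the sorted break points: {-4, 4}.
Verification: at each break x_0, at least two indices attain the minimum of min_i(a_i + i · x_0).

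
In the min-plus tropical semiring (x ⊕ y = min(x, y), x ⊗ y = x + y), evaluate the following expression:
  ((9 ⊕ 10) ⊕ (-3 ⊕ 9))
((9 ⊕ 10) ⊕ (-3 ⊕ 9)) = -3

Expand innermost to outermost. Recall ⊕ takes the minimum of its arguments and ⊗ takes their sum. Working out the expression ((9 ⊕ 10) ⊕ (-3 ⊕ 9)) gives -3.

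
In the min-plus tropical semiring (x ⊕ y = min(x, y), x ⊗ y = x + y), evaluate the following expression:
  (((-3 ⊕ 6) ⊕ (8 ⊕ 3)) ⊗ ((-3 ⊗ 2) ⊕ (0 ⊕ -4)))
(((-3 ⊕ 6) ⊕ (8 ⊕ 3)) ⊗ ((-3 ⊗ 2) ⊕ (0 ⊕ -4))) = -7

Expand innermost to outermost. Recall ⊕ takes the minimum of its arguments and ⊗ takes their sum. Working out the expression (((-3 ⊕ 6) ⊕ (8 ⊕ 3)) ⊗ ((-3 ⊗ 2) ⊕ (0 ⊕ -4))) gives -7.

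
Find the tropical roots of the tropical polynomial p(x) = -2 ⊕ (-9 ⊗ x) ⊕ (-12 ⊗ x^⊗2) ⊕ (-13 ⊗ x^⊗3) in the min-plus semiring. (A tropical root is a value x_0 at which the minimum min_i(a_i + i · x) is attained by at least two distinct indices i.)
Roots: {1, 3, 7}

Each tropical root is a break point of the lower envelope of the lines y = a_i + i · x (there are 4 lines, with slopes 0, 1, ..., 3). Only the lines that attain the minimum somewhere contribute to roots; other lines are dominated. Here the surviving (envelope) indices are i = 3, i = 2, i = 1, i = 0.
Intersections between consecutive envelope lines give the roots: for adjacent envelope indices i < j the intersection is x = (a_i − a_j) / (j − i). Reading off the sorted break points: {1, 3, 7}.
Verification: at each break x_0, at least two indices attain the minimum of min_i(a_i + i · x_0).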